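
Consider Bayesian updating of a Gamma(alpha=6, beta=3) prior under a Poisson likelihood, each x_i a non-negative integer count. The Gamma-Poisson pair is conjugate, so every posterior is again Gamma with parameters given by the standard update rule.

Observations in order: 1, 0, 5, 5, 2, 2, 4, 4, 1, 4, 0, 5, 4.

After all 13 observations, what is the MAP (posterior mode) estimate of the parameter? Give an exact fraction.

21/8

obs 1: x=1 → posterior Gamma(7, 4)
obs 2: x=0 → posterior Gamma(7, 5)
obs 3: x=5 → posterior Gamma(12, 6)
obs 4: x=5 → posterior Gamma(17, 7)
obs 5: x=2 → posterior Gamma(19, 8)
obs 6: x=2 → posterior Gamma(21, 9)
obs 7: x=4 → posterior Gamma(25, 10)
obs 8: x=4 → posterior Gamma(29, 11)
obs 9: x=1 → posterior Gamma(30, 12)
obs 10: x=4 → posterior Gamma(34, 13)
obs 11: x=0 → posterior Gamma(34, 14)
obs 12: x=5 → posterior Gamma(39, 15)
obs 13: x=4 → posterior Gamma(43, 16)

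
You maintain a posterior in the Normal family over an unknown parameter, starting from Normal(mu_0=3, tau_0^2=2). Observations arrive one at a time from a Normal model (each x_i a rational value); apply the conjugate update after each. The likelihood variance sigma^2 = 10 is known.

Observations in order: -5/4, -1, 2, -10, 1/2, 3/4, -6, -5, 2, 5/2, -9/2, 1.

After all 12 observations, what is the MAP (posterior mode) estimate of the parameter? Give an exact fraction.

obs 1: x=-5/4 → posterior Normal(55/24, 5/3)
obs 2: x=-1 → posterior Normal(51/28, 10/7)
obs 3: x=2 → posterior Normal(59/32, 5/4)
obs 4: x=-10 → posterior Normal(19/36, 10/9)
obs 5: x=1/2 → posterior Normal(21/40, 1)
obs 6: x=3/4 → posterior Normal(6/11, 10/11)
obs 7: x=-6 → posterior Normal(0, 5/6)
obs 8: x=-5 → posterior Normal(-5/13, 10/13)
obs 9: x=2 → posterior Normal(-3/14, 5/7)
obs 10: x=5/2 → posterior Normal(-1/30, 2/3)
obs 11: x=-9/2 → posterior Normal(-5/16, 5/8)
obs 12: x=1 → posterior Normal(-4/17, 10/17)

-4/17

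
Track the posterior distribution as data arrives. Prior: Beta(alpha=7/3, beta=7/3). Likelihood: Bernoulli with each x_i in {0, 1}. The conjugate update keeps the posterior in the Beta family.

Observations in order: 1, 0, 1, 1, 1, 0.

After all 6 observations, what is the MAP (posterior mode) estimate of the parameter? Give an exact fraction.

obs 1: x=1 → posterior Beta(10/3, 7/3)
obs 2: x=0 → posterior Beta(10/3, 10/3)
obs 3: x=1 → posterior Beta(13/3, 10/3)
obs 4: x=1 → posterior Beta(16/3, 10/3)
obs 5: x=1 → posterior Beta(19/3, 10/3)
obs 6: x=0 → posterior Beta(19/3, 13/3)

8/13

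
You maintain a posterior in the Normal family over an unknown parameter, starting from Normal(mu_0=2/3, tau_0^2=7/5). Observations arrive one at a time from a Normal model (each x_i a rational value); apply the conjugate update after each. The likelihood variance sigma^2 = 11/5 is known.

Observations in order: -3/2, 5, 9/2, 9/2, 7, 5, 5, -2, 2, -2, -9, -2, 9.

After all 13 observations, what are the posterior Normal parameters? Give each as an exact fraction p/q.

obs 1: x=-3/2 → posterior Normal(-19/108, 77/90)
obs 2: x=5 → posterior Normal(191/150, 77/125)
obs 3: x=9/2 → posterior Normal(95/48, 77/160)
obs 4: x=9/2 → posterior Normal(569/234, 77/195)
obs 5: x=7 → posterior Normal(863/276, 77/230)
obs 6: x=5 → posterior Normal(1073/318, 77/265)
obs 7: x=5 → posterior Normal(1283/360, 77/300)
obs 8: x=-2 → posterior Normal(1199/402, 77/335)
obs 9: x=2 → posterior Normal(1283/444, 77/370)
obs 10: x=-2 → posterior Normal(1199/486, 77/405)
obs 11: x=-9 → posterior Normal(821/528, 7/40)
obs 12: x=-2 → posterior Normal(737/570, 77/475)
obs 13: x=9 → posterior Normal(1115/612, 77/510)

mu_0=1115/612, tau_0^2=77/510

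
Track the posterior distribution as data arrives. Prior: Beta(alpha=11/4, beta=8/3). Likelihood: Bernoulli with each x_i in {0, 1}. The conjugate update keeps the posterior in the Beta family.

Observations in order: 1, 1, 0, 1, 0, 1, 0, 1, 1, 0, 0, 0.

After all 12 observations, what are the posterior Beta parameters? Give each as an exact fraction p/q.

alpha=35/4, beta=26/3

obs 1: x=1 → posterior Beta(15/4, 8/3)
obs 2: x=1 → posterior Beta(19/4, 8/3)
obs 3: x=0 → posterior Beta(19/4, 11/3)
obs 4: x=1 → posterior Beta(23/4, 11/3)
obs 5: x=0 → posterior Beta(23/4, 14/3)
obs 6: x=1 → posterior Beta(27/4, 14/3)
obs 7: x=0 → posterior Beta(27/4, 17/3)
obs 8: x=1 → posterior Beta(31/4, 17/3)
obs 9: x=1 → posterior Beta(35/4, 17/3)
obs 10: x=0 → posterior Beta(35/4, 20/3)
obs 11: x=0 → posterior Beta(35/4, 23/3)
obs 12: x=0 → posterior Beta(35/4, 26/3)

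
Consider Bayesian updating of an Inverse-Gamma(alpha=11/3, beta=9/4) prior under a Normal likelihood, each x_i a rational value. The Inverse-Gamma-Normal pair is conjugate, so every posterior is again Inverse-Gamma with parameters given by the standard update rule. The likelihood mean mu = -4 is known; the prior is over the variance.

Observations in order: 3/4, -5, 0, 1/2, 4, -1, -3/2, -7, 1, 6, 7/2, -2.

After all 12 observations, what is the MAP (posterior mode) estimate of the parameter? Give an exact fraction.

16215/1024

obs 1: x=3/4 → posterior Inverse-Gamma(25/6, 433/32)
obs 2: x=-5 → posterior Inverse-Gamma(14/3, 449/32)
obs 3: x=0 → posterior Inverse-Gamma(31/6, 705/32)
obs 4: x=1/2 → posterior Inverse-Gamma(17/3, 1029/32)
obs 5: x=4 → posterior Inverse-Gamma(37/6, 2053/32)
obs 6: x=-1 → posterior Inverse-Gamma(20/3, 2197/32)
obs 7: x=-3/2 → posterior Inverse-Gamma(43/6, 2297/32)
obs 8: x=-7 → posterior Inverse-Gamma(23/3, 2441/32)
obs 9: x=1 → posterior Inverse-Gamma(49/6, 2841/32)
obs 10: x=6 → posterior Inverse-Gamma(26/3, 4441/32)
obs 11: x=7/2 → posterior Inverse-Gamma(55/6, 5341/32)
obs 12: x=-2 → posterior Inverse-Gamma(29/3, 5405/32)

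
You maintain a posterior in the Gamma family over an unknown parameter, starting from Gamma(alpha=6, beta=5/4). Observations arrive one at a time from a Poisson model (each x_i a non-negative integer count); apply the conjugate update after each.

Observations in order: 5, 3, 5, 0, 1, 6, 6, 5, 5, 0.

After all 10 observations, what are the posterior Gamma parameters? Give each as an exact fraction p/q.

alpha=42, beta=45/4

obs 1: x=5 → posterior Gamma(11, 9/4)
obs 2: x=3 → posterior Gamma(14, 13/4)
obs 3: x=5 → posterior Gamma(19, 17/4)
obs 4: x=0 → posterior Gamma(19, 21/4)
obs 5: x=1 → posterior Gamma(20, 25/4)
obs 6: x=6 → posterior Gamma(26, 29/4)
obs 7: x=6 → posterior Gamma(32, 33/4)
obs 8: x=5 → posterior Gamma(37, 37/4)
obs 9: x=5 → posterior Gamma(42, 41/4)
obs 10: x=0 → posterior Gamma(42, 45/4)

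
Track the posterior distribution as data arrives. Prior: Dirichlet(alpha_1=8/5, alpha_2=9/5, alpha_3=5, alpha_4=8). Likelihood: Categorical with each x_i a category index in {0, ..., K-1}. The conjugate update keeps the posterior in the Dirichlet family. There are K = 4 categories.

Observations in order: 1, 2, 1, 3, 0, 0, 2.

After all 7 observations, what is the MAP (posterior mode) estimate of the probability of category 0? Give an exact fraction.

obs 1: x=1 → posterior Dirichlet(8/5, 14/5, 5, 8)
obs 2: x=2 → posterior Dirichlet(8/5, 14/5, 6, 8)
obs 3: x=1 → posterior Dirichlet(8/5, 19/5, 6, 8)
obs 4: x=3 → posterior Dirichlet(8/5, 19/5, 6, 9)
obs 5: x=0 → posterior Dirichlet(13/5, 19/5, 6, 9)
obs 6: x=0 → posterior Dirichlet(18/5, 19/5, 6, 9)
obs 7: x=2 → posterior Dirichlet(18/5, 19/5, 7, 9)

13/97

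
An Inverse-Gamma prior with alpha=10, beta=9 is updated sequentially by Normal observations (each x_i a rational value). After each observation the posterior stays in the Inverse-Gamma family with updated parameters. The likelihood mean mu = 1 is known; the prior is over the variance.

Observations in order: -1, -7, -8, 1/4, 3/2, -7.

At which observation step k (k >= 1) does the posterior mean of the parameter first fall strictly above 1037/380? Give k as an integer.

obs 1: x=-1 → posterior Inverse-Gamma(21/2, 11)
obs 2: x=-7 → posterior Inverse-Gamma(11, 43)
obs 3: x=-8 → posterior Inverse-Gamma(23/2, 167/2)
obs 4: x=1/4 → posterior Inverse-Gamma(12, 2681/32)
obs 5: x=3/2 → posterior Inverse-Gamma(25/2, 2685/32)
obs 6: x=-7 → posterior Inverse-Gamma(13, 3709/32)

k = 2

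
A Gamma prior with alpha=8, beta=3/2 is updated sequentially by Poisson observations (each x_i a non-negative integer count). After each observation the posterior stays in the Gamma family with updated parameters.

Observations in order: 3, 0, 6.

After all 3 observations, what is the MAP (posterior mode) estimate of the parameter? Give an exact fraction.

obs 1: x=3 → posterior Gamma(11, 5/2)
obs 2: x=0 → posterior Gamma(11, 7/2)
obs 3: x=6 → posterior Gamma(17, 9/2)

32/9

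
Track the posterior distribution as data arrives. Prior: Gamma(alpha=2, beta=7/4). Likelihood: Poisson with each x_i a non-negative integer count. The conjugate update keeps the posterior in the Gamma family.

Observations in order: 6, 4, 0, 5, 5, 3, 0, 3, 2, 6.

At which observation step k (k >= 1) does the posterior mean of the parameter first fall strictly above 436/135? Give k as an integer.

k = 5

obs 1: x=6 → posterior Gamma(8, 11/4)
obs 2: x=4 → posterior Gamma(12, 15/4)
obs 3: x=0 → posterior Gamma(12, 19/4)
obs 4: x=5 → posterior Gamma(17, 23/4)
obs 5: x=5 → posterior Gamma(22, 27/4)
obs 6: x=3 → posterior Gamma(25, 31/4)
obs 7: x=0 → posterior Gamma(25, 35/4)
obs 8: x=3 → posterior Gamma(28, 39/4)
obs 9: x=2 → posterior Gamma(30, 43/4)
obs 10: x=6 → posterior Gamma(36, 47/4)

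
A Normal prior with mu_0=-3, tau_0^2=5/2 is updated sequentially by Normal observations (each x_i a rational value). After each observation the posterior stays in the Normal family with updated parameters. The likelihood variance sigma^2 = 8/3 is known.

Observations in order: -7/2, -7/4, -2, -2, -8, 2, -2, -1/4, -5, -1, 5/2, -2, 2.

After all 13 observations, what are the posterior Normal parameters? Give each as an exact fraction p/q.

mu_0=-363/211, tau_0^2=40/211

obs 1: x=-7/2 → posterior Normal(-201/62, 40/31)
obs 2: x=-7/4 → posterior Normal(-507/184, 20/23)
obs 3: x=-2 → posterior Normal(-627/244, 40/61)
obs 4: x=-2 → posterior Normal(-747/304, 10/19)
obs 5: x=-8 → posterior Normal(-1227/364, 40/91)
obs 6: x=2 → posterior Normal(-1107/424, 20/53)
obs 7: x=-2 → posterior Normal(-1227/484, 40/121)
obs 8: x=-1/4 → posterior Normal(-621/272, 5/17)
obs 9: x=-5 → posterior Normal(-771/302, 40/151)
obs 10: x=-1 → posterior Normal(-801/332, 20/83)
obs 11: x=5/2 → posterior Normal(-363/181, 40/181)
obs 12: x=-2 → posterior Normal(-393/196, 10/49)
obs 13: x=2 → posterior Normal(-363/211, 40/211)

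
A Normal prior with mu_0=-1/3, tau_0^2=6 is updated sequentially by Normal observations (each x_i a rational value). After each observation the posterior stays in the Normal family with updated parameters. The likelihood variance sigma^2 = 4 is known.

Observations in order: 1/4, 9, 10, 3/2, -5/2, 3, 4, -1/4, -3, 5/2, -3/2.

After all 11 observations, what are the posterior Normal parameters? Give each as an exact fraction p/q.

mu_0=41/21, tau_0^2=12/35

obs 1: x=1/4 → posterior Normal(1/60, 12/5)
obs 2: x=9 → posterior Normal(325/96, 3/2)
obs 3: x=10 → posterior Normal(685/132, 12/11)
obs 4: x=3/2 → posterior Normal(739/168, 6/7)
obs 5: x=-5/2 → posterior Normal(649/204, 12/17)
obs 6: x=3 → posterior Normal(757/240, 3/5)
obs 7: x=4 → posterior Normal(901/276, 12/23)
obs 8: x=-1/4 → posterior Normal(223/78, 6/13)
obs 9: x=-3 → posterior Normal(196/87, 12/29)
obs 10: x=5/2 → posterior Normal(437/192, 3/8)
obs 11: x=-3/2 → posterior Normal(41/21, 12/35)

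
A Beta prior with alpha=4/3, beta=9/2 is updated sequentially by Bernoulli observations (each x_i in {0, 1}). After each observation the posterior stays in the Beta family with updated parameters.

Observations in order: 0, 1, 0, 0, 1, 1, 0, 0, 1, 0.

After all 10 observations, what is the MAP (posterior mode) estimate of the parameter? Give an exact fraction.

26/83

obs 1: x=0 → posterior Beta(4/3, 11/2)
obs 2: x=1 → posterior Beta(7/3, 11/2)
obs 3: x=0 → posterior Beta(7/3, 13/2)
obs 4: x=0 → posterior Beta(7/3, 15/2)
obs 5: x=1 → posterior Beta(10/3, 15/2)
obs 6: x=1 → posterior Beta(13/3, 15/2)
obs 7: x=0 → posterior Beta(13/3, 17/2)
obs 8: x=0 → posterior Beta(13/3, 19/2)
obs 9: x=1 → posterior Beta(16/3, 19/2)
obs 10: x=0 → posterior Beta(16/3, 21/2)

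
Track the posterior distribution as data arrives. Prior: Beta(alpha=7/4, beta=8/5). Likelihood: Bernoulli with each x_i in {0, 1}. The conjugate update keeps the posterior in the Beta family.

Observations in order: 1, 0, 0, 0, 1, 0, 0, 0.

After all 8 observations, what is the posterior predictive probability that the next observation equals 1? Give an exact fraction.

obs 1: x=1 → posterior Beta(11/4, 8/5)
obs 2: x=0 → posterior Beta(11/4, 13/5)
obs 3: x=0 → posterior Beta(11/4, 18/5)
obs 4: x=0 → posterior Beta(11/4, 23/5)
obs 5: x=1 → posterior Beta(15/4, 23/5)
obs 6: x=0 → posterior Beta(15/4, 28/5)
obs 7: x=0 → posterior Beta(15/4, 33/5)
obs 8: x=0 → posterior Beta(15/4, 38/5)

75/227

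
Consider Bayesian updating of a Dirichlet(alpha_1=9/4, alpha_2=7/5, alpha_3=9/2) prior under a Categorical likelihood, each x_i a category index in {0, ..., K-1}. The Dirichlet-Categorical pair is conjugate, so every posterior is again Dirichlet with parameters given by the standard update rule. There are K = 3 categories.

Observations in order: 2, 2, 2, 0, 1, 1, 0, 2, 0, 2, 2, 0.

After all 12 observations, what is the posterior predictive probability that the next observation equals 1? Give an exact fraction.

68/403

obs 1: x=2 → posterior Dirichlet(9/4, 7/5, 11/2)
obs 2: x=2 → posterior Dirichlet(9/4, 7/5, 13/2)
obs 3: x=2 → posterior Dirichlet(9/4, 7/5, 15/2)
obs 4: x=0 → posterior Dirichlet(13/4, 7/5, 15/2)
obs 5: x=1 → posterior Dirichlet(13/4, 12/5, 15/2)
obs 6: x=1 → posterior Dirichlet(13/4, 17/5, 15/2)
obs 7: x=0 → posterior Dirichlet(17/4, 17/5, 15/2)
obs 8: x=2 → posterior Dirichlet(17/4, 17/5, 17/2)
obs 9: x=0 → posterior Dirichlet(21/4, 17/5, 17/2)
obs 10: x=2 → posterior Dirichlet(21/4, 17/5, 19/2)
obs 11: x=2 → posterior Dirichlet(21/4, 17/5, 21/2)
obs 12: x=0 → posterior Dirichlet(25/4, 17/5, 21/2)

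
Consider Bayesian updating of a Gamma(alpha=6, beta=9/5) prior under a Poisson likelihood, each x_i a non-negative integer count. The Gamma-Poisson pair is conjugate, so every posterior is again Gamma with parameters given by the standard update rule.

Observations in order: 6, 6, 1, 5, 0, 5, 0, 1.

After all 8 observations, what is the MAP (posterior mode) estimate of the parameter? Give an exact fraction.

145/49

obs 1: x=6 → posterior Gamma(12, 14/5)
obs 2: x=6 → posterior Gamma(18, 19/5)
obs 3: x=1 → posterior Gamma(19, 24/5)
obs 4: x=5 → posterior Gamma(24, 29/5)
obs 5: x=0 → posterior Gamma(24, 34/5)
obs 6: x=5 → posterior Gamma(29, 39/5)
obs 7: x=0 → posterior Gamma(29, 44/5)
obs 8: x=1 → posterior Gamma(30, 49/5)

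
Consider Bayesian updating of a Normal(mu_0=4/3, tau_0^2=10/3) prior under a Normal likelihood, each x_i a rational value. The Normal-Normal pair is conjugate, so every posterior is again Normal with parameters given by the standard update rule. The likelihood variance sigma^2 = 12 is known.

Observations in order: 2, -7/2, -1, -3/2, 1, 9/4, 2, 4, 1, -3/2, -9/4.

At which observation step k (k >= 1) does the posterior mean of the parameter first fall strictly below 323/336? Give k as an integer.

obs 1: x=2 → posterior Normal(34/23, 60/23)
obs 2: x=-7/2 → posterior Normal(33/56, 15/7)
obs 3: x=-1 → posterior Normal(23/66, 20/11)
obs 4: x=-3/2 → posterior Normal(2/19, 30/19)
obs 5: x=1 → posterior Normal(9/43, 60/43)
obs 6: x=9/4 → posterior Normal(27/64, 5/4)
obs 7: x=2 → posterior Normal(121/212, 60/53)
obs 8: x=4 → posterior Normal(201/232, 30/29)
obs 9: x=1 → posterior Normal(221/252, 20/21)
obs 10: x=-3/2 → posterior Normal(191/272, 15/17)
obs 11: x=-9/4 → posterior Normal(1/2, 60/73)

k = 2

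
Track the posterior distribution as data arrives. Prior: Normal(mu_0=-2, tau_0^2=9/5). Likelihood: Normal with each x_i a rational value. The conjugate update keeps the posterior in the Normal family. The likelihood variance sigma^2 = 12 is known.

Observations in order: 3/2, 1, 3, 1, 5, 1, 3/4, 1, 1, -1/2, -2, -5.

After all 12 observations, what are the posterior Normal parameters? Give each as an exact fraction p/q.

mu_0=-67/224, tau_0^2=9/14

obs 1: x=3/2 → posterior Normal(-71/46, 36/23)
obs 2: x=1 → posterior Normal(-5/4, 18/13)
obs 3: x=3 → posterior Normal(-47/58, 36/29)
obs 4: x=1 → posterior Normal(-41/64, 9/8)
obs 5: x=5 → posterior Normal(-11/70, 36/35)
obs 6: x=1 → posterior Normal(-5/76, 18/19)
obs 7: x=3/4 → posterior Normal(-1/164, 36/41)
obs 8: x=1 → posterior Normal(1/16, 9/11)
obs 9: x=1 → posterior Normal(23/188, 36/47)
obs 10: x=-1/2 → posterior Normal(17/200, 18/25)
obs 11: x=-2 → posterior Normal(-7/212, 36/53)
obs 12: x=-5 → posterior Normal(-67/224, 9/14)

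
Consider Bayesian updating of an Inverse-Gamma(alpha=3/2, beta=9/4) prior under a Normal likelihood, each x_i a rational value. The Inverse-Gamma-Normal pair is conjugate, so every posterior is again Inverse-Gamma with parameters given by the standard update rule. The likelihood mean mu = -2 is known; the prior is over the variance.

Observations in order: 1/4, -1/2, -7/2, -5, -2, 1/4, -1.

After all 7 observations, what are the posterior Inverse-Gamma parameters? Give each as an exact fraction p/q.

alpha=5, beta=233/16

obs 1: x=1/4 → posterior Inverse-Gamma(2, 153/32)
obs 2: x=-1/2 → posterior Inverse-Gamma(5/2, 189/32)
obs 3: x=-7/2 → posterior Inverse-Gamma(3, 225/32)
obs 4: x=-5 → posterior Inverse-Gamma(7/2, 369/32)
obs 5: x=-2 → posterior Inverse-Gamma(4, 369/32)
obs 6: x=1/4 → posterior Inverse-Gamma(9/2, 225/16)
obs 7: x=-1 → posterior Inverse-Gamma(5, 233/16)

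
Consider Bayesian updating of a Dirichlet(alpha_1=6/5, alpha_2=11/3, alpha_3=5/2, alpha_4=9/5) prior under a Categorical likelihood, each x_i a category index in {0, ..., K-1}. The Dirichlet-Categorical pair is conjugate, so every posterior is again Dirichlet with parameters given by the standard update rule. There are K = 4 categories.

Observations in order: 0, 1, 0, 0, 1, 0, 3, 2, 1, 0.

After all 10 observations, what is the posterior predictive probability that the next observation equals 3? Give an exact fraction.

obs 1: x=0 → posterior Dirichlet(11/5, 11/3, 5/2, 9/5)
obs 2: x=1 → posterior Dirichlet(11/5, 14/3, 5/2, 9/5)
obs 3: x=0 → posterior Dirichlet(16/5, 14/3, 5/2, 9/5)
obs 4: x=0 → posterior Dirichlet(21/5, 14/3, 5/2, 9/5)
obs 5: x=1 → posterior Dirichlet(21/5, 17/3, 5/2, 9/5)
obs 6: x=0 → posterior Dirichlet(26/5, 17/3, 5/2, 9/5)
obs 7: x=3 → posterior Dirichlet(26/5, 17/3, 5/2, 14/5)
obs 8: x=2 → posterior Dirichlet(26/5, 17/3, 7/2, 14/5)
obs 9: x=1 → posterior Dirichlet(26/5, 20/3, 7/2, 14/5)
obs 10: x=0 → posterior Dirichlet(31/5, 20/3, 7/2, 14/5)

84/575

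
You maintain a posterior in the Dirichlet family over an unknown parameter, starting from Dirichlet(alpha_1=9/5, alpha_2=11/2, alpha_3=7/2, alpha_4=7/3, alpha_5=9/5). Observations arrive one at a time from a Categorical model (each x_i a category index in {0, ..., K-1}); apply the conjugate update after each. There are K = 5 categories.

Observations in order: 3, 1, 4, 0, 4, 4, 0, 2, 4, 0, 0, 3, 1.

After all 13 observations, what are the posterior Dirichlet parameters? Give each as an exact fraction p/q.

obs 1: x=3 → posterior Dirichlet(9/5, 11/2, 7/2, 10/3, 9/5)
obs 2: x=1 → posterior Dirichlet(9/5, 13/2, 7/2, 10/3, 9/5)
obs 3: x=4 → posterior Dirichlet(9/5, 13/2, 7/2, 10/3, 14/5)
obs 4: x=0 → posterior Dirichlet(14/5, 13/2, 7/2, 10/3, 14/5)
obs 5: x=4 → posterior Dirichlet(14/5, 13/2, 7/2, 10/3, 19/5)
obs 6: x=4 → posterior Dirichlet(14/5, 13/2, 7/2, 10/3, 24/5)
obs 7: x=0 → posterior Dirichlet(19/5, 13/2, 7/2, 10/3, 24/5)
obs 8: x=2 → posterior Dirichlet(19/5, 13/2, 9/2, 10/3, 24/5)
obs 9: x=4 → posterior Dirichlet(19/5, 13/2, 9/2, 10/3, 29/5)
obs 10: x=0 → posterior Dirichlet(24/5, 13/2, 9/2, 10/3, 29/5)
obs 11: x=0 → posterior Dirichlet(29/5, 13/2, 9/2, 10/3, 29/5)
obs 12: x=3 → posterior Dirichlet(29/5, 13/2, 9/2, 13/3, 29/5)
obs 13: x=1 → posterior Dirichlet(29/5, 15/2, 9/2, 13/3, 29/5)

alpha_1=29/5, alpha_2=15/2, alpha_3=9/2, alpha_4=13/3, alpha_5=29/5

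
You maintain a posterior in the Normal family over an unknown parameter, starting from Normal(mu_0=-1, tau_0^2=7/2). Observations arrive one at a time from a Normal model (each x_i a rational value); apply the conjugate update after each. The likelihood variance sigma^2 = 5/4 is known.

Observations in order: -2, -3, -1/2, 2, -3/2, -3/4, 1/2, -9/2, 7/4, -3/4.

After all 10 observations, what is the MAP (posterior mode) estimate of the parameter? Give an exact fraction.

-51/58

obs 1: x=-2 → posterior Normal(-33/19, 35/38)
obs 2: x=-3 → posterior Normal(-25/11, 35/66)
obs 3: x=-1/2 → posterior Normal(-82/47, 35/94)
obs 4: x=2 → posterior Normal(-54/61, 35/122)
obs 5: x=-3/2 → posterior Normal(-1, 7/30)
obs 6: x=-3/4 → posterior Normal(-171/178, 35/178)
obs 7: x=1/2 → posterior Normal(-157/206, 35/206)
obs 8: x=-9/2 → posterior Normal(-283/234, 35/234)
obs 9: x=7/4 → posterior Normal(-117/131, 35/262)
obs 10: x=-3/4 → posterior Normal(-51/58, 7/58)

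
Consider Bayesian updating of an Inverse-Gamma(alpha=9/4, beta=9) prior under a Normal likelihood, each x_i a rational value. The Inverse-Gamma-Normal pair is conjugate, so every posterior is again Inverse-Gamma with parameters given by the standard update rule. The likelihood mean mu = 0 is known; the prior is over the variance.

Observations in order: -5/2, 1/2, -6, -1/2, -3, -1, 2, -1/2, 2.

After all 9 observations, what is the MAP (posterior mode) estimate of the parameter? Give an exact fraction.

obs 1: x=-5/2 → posterior Inverse-Gamma(11/4, 97/8)
obs 2: x=1/2 → posterior Inverse-Gamma(13/4, 49/4)
obs 3: x=-6 → posterior Inverse-Gamma(15/4, 121/4)
obs 4: x=-1/2 → posterior Inverse-Gamma(17/4, 243/8)
obs 5: x=-3 → posterior Inverse-Gamma(19/4, 279/8)
obs 6: x=-1 → posterior Inverse-Gamma(21/4, 283/8)
obs 7: x=2 → posterior Inverse-Gamma(23/4, 299/8)
obs 8: x=-1/2 → posterior Inverse-Gamma(25/4, 75/2)
obs 9: x=2 → posterior Inverse-Gamma(27/4, 79/2)

158/31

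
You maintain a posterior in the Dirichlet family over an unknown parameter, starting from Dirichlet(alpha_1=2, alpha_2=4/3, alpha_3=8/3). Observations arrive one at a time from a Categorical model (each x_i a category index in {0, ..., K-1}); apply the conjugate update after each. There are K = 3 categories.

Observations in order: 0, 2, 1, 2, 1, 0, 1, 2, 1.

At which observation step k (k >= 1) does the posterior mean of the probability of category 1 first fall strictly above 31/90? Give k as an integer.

obs 1: x=0 → posterior Dirichlet(3, 4/3, 8/3)
obs 2: x=2 → posterior Dirichlet(3, 4/3, 11/3)
obs 3: x=1 → posterior Dirichlet(3, 7/3, 11/3)
obs 4: x=2 → posterior Dirichlet(3, 7/3, 14/3)
obs 5: x=1 → posterior Dirichlet(3, 10/3, 14/3)
obs 6: x=0 → posterior Dirichlet(4, 10/3, 14/3)
obs 7: x=1 → posterior Dirichlet(4, 13/3, 14/3)
obs 8: x=2 → posterior Dirichlet(4, 13/3, 17/3)
obs 9: x=1 → posterior Dirichlet(4, 16/3, 17/3)

k = 9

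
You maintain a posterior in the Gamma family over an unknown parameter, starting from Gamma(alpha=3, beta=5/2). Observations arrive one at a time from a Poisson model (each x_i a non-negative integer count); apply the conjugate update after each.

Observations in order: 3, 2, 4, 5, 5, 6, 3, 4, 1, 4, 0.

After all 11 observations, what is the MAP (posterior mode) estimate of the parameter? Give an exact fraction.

26/9

obs 1: x=3 → posterior Gamma(6, 7/2)
obs 2: x=2 → posterior Gamma(8, 9/2)
obs 3: x=4 → posterior Gamma(12, 11/2)
obs 4: x=5 → posterior Gamma(17, 13/2)
obs 5: x=5 → posterior Gamma(22, 15/2)
obs 6: x=6 → posterior Gamma(28, 17/2)
obs 7: x=3 → posterior Gamma(31, 19/2)
obs 8: x=4 → posterior Gamma(35, 21/2)
obs 9: x=1 → posterior Gamma(36, 23/2)
obs 10: x=4 → posterior Gamma(40, 25/2)
obs 11: x=0 → posterior Gamma(40, 27/2)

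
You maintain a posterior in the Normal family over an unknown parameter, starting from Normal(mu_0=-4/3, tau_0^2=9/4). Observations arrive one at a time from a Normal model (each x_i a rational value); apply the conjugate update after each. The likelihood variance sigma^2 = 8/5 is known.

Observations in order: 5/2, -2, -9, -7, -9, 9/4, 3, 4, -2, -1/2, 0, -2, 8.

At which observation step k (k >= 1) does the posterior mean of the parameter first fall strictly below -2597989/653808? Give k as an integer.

obs 1: x=5/2 → posterior Normal(419/462, 72/77)
obs 2: x=-2 → posterior Normal(-121/732, 36/61)
obs 3: x=-9 → posterior Normal(-2551/1002, 72/167)
obs 4: x=-7 → posterior Normal(-4441/1272, 18/53)
obs 5: x=-9 → posterior Normal(-6871/1542, 72/257)
obs 6: x=9/4 → posterior Normal(-12527/3624, 36/151)
obs 7: x=3 → posterior Normal(-10907/4164, 72/347)
obs 8: x=4 → posterior Normal(-8747/4704, 9/49)
obs 9: x=-2 → posterior Normal(-9827/5244, 72/437)
obs 10: x=-1/2 → posterior Normal(-10097/5784, 36/241)
obs 11: x=0 → posterior Normal(-10097/6324, 72/527)
obs 12: x=-2 → posterior Normal(-11177/6864, 18/143)
obs 13: x=8 → posterior Normal(-6857/7404, 72/617)

k = 5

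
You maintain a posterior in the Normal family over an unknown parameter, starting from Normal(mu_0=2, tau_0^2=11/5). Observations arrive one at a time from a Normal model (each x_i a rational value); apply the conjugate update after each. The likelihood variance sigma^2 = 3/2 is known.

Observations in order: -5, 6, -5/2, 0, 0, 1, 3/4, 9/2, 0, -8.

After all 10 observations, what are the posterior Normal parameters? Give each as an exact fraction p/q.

obs 1: x=-5 → posterior Normal(-80/37, 33/37)
obs 2: x=6 → posterior Normal(52/59, 33/59)
obs 3: x=-5/2 → posterior Normal(-1/27, 11/27)
obs 4: x=0 → posterior Normal(-3/103, 33/103)
obs 5: x=0 → posterior Normal(-3/125, 33/125)
obs 6: x=1 → posterior Normal(19/147, 11/49)
obs 7: x=3/4 → posterior Normal(71/338, 33/169)
obs 8: x=9/2 → posterior Normal(269/382, 33/191)
obs 9: x=0 → posterior Normal(269/426, 11/71)
obs 10: x=-8 → posterior Normal(-83/470, 33/235)

mu_0=-83/470, tau_0^2=33/235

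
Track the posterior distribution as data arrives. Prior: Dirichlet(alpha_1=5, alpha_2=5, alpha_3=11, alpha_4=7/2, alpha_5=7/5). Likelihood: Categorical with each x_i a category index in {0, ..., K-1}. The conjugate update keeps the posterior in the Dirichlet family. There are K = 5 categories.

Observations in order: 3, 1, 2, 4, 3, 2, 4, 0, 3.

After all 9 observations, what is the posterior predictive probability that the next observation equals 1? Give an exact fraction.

60/349

obs 1: x=3 → posterior Dirichlet(5, 5, 11, 9/2, 7/5)
obs 2: x=1 → posterior Dirichlet(5, 6, 11, 9/2, 7/5)
obs 3: x=2 → posterior Dirichlet(5, 6, 12, 9/2, 7/5)
obs 4: x=4 → posterior Dirichlet(5, 6, 12, 9/2, 12/5)
obs 5: x=3 → posterior Dirichlet(5, 6, 12, 11/2, 12/5)
obs 6: x=2 → posterior Dirichlet(5, 6, 13, 11/2, 12/5)
obs 7: x=4 → posterior Dirichlet(5, 6, 13, 11/2, 17/5)
obs 8: x=0 → posterior Dirichlet(6, 6, 13, 11/2, 17/5)
obs 9: x=3 → posterior Dirichlet(6, 6, 13, 13/2, 17/5)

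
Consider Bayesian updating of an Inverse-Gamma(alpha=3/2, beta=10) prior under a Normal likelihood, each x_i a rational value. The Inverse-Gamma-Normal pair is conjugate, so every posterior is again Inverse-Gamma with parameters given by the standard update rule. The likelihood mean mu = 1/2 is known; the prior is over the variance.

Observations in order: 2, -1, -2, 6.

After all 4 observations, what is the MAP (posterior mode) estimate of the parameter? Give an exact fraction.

61/9

obs 1: x=2 → posterior Inverse-Gamma(2, 89/8)
obs 2: x=-1 → posterior Inverse-Gamma(5/2, 49/4)
obs 3: x=-2 → posterior Inverse-Gamma(3, 123/8)
obs 4: x=6 → posterior Inverse-Gamma(7/2, 61/2)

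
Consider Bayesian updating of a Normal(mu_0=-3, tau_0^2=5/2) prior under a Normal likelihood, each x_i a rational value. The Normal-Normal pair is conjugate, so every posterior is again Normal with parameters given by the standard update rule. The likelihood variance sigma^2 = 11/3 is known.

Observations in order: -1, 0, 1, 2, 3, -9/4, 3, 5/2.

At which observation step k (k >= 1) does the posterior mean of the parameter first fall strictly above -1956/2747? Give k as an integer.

k = 4

obs 1: x=-1 → posterior Normal(-81/37, 55/37)
obs 2: x=0 → posterior Normal(-81/52, 55/52)
obs 3: x=1 → posterior Normal(-66/67, 55/67)
obs 4: x=2 → posterior Normal(-18/41, 55/82)
obs 5: x=3 → posterior Normal(9/97, 55/97)
obs 6: x=-9/4 → posterior Normal(-99/448, 55/112)
obs 7: x=3 → posterior Normal(81/508, 55/127)
obs 8: x=5/2 → posterior Normal(231/568, 55/142)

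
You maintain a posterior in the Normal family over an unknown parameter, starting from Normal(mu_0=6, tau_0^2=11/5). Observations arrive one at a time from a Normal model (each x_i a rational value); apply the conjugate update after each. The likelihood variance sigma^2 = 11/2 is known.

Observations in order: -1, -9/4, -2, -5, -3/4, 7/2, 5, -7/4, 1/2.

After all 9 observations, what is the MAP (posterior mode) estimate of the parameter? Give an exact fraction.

obs 1: x=-1 → posterior Normal(4, 11/7)
obs 2: x=-9/4 → posterior Normal(47/18, 11/9)
obs 3: x=-2 → posterior Normal(39/22, 1)
obs 4: x=-5 → posterior Normal(19/26, 11/13)
obs 5: x=-3/4 → posterior Normal(8/15, 11/15)
obs 6: x=7/2 → posterior Normal(15/17, 11/17)
obs 7: x=5 → posterior Normal(25/19, 11/19)
obs 8: x=-7/4 → posterior Normal(43/42, 11/21)
obs 9: x=1/2 → posterior Normal(45/46, 11/23)

45/46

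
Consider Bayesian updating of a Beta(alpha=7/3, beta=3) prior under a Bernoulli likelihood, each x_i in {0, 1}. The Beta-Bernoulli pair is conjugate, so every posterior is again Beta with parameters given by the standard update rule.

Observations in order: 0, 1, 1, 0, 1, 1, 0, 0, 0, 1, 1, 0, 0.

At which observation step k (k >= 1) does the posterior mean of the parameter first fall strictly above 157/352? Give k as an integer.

obs 1: x=0 → posterior Beta(7/3, 4)
obs 2: x=1 → posterior Beta(10/3, 4)
obs 3: x=1 → posterior Beta(13/3, 4)
obs 4: x=0 → posterior Beta(13/3, 5)
obs 5: x=1 → posterior Beta(16/3, 5)
obs 6: x=1 → posterior Beta(19/3, 5)
obs 7: x=0 → posterior Beta(19/3, 6)
obs 8: x=0 → posterior Beta(19/3, 7)
obs 9: x=0 → posterior Beta(19/3, 8)
obs 10: x=1 → posterior Beta(22/3, 8)
obs 11: x=1 → posterior Beta(25/3, 8)
obs 12: x=0 → posterior Beta(25/3, 9)
obs 13: x=0 → posterior Beta(25/3, 10)

k = 2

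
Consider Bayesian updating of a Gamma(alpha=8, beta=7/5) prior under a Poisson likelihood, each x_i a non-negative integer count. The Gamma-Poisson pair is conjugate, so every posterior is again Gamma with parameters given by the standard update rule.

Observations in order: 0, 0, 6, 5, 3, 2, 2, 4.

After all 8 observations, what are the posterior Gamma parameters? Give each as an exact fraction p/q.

obs 1: x=0 → posterior Gamma(8, 12/5)
obs 2: x=0 → posterior Gamma(8, 17/5)
obs 3: x=6 → posterior Gamma(14, 22/5)
obs 4: x=5 → posterior Gamma(19, 27/5)
obs 5: x=3 → posterior Gamma(22, 32/5)
obs 6: x=2 → posterior Gamma(24, 37/5)
obs 7: x=2 → posterior Gamma(26, 42/5)
obs 8: x=4 → posterior Gamma(30, 47/5)

alpha=30, beta=47/5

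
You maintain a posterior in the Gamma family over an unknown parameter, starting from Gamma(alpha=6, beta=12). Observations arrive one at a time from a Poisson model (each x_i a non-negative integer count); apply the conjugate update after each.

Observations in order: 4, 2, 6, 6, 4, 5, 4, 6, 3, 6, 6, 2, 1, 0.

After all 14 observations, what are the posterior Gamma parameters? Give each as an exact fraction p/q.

obs 1: x=4 → posterior Gamma(10, 13)
obs 2: x=2 → posterior Gamma(12, 14)
obs 3: x=6 → posterior Gamma(18, 15)
obs 4: x=6 → posterior Gamma(24, 16)
obs 5: x=4 → posterior Gamma(28, 17)
obs 6: x=5 → posterior Gamma(33, 18)
obs 7: x=4 → posterior Gamma(37, 19)
obs 8: x=6 → posterior Gamma(43, 20)
obs 9: x=3 → posterior Gamma(46, 21)
obs 10: x=6 → posterior Gamma(52, 22)
obs 11: x=6 → posterior Gamma(58, 23)
obs 12: x=2 → posterior Gamma(60, 24)
obs 13: x=1 → posterior Gamma(61, 25)
obs 14: x=0 → posterior Gamma(61, 26)

alpha=61, beta=26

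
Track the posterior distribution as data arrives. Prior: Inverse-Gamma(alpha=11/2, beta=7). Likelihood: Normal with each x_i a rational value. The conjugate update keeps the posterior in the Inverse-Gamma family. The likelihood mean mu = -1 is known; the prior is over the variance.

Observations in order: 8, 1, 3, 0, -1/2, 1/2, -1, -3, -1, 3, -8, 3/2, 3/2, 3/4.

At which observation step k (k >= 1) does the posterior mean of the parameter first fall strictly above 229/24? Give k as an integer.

k = 3

obs 1: x=8 → posterior Inverse-Gamma(6, 95/2)
obs 2: x=1 → posterior Inverse-Gamma(13/2, 99/2)
obs 3: x=3 → posterior Inverse-Gamma(7, 115/2)
obs 4: x=0 → posterior Inverse-Gamma(15/2, 58)
obs 5: x=-1/2 → posterior Inverse-Gamma(8, 465/8)
obs 6: x=1/2 → posterior Inverse-Gamma(17/2, 237/4)
obs 7: x=-1 → posterior Inverse-Gamma(9, 237/4)
obs 8: x=-3 → posterior Inverse-Gamma(19/2, 245/4)
obs 9: x=-1 → posterior Inverse-Gamma(10, 245/4)
obs 10: x=3 → posterior Inverse-Gamma(21/2, 277/4)
obs 11: x=-8 → posterior Inverse-Gamma(11, 375/4)
obs 12: x=3/2 → posterior Inverse-Gamma(23/2, 775/8)
obs 13: x=3/2 → posterior Inverse-Gamma(12, 100)
obs 14: x=3/4 → posterior Inverse-Gamma(25/2, 3249/32)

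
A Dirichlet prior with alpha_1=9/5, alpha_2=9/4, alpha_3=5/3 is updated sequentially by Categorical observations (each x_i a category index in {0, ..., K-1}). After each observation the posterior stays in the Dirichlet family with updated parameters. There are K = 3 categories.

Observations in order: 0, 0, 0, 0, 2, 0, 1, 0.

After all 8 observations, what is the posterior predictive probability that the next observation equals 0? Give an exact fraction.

468/823

obs 1: x=0 → posterior Dirichlet(14/5, 9/4, 5/3)
obs 2: x=0 → posterior Dirichlet(19/5, 9/4, 5/3)
obs 3: x=0 → posterior Dirichlet(24/5, 9/4, 5/3)
obs 4: x=0 → posterior Dirichlet(29/5, 9/4, 5/3)
obs 5: x=2 → posterior Dirichlet(29/5, 9/4, 8/3)
obs 6: x=0 → posterior Dirichlet(34/5, 9/4, 8/3)
obs 7: x=1 → posterior Dirichlet(34/5, 13/4, 8/3)
obs 8: x=0 → posterior Dirichlet(39/5, 13/4, 8/3)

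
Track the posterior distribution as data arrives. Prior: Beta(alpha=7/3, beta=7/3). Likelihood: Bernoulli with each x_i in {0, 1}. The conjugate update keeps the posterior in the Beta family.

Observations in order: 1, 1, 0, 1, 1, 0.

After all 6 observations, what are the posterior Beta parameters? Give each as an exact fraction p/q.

alpha=19/3, beta=13/3

obs 1: x=1 → posterior Beta(10/3, 7/3)
obs 2: x=1 → posterior Beta(13/3, 7/3)
obs 3: x=0 → posterior Beta(13/3, 10/3)
obs 4: x=1 → posterior Beta(16/3, 10/3)
obs 5: x=1 → posterior Beta(19/3, 10/3)
obs 6: x=0 → posterior Beta(19/3, 13/3)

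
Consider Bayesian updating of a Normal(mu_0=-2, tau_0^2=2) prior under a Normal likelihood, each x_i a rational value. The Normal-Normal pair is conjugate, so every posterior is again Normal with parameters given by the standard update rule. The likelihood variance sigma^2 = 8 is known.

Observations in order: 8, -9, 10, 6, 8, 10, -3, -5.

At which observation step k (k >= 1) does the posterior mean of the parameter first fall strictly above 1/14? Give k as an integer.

k = 3

obs 1: x=8 → posterior Normal(0, 8/5)
obs 2: x=-9 → posterior Normal(-3/2, 4/3)
obs 3: x=10 → posterior Normal(1/7, 8/7)
obs 4: x=6 → posterior Normal(7/8, 1)
obs 5: x=8 → posterior Normal(5/3, 8/9)
obs 6: x=10 → posterior Normal(5/2, 4/5)
obs 7: x=-3 → posterior Normal(2, 8/11)
obs 8: x=-5 → posterior Normal(17/12, 2/3)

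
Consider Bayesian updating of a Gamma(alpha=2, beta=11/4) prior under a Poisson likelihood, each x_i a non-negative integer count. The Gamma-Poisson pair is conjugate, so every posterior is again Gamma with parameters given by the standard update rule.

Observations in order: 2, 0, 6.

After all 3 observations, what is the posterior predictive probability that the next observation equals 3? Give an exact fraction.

obs 1: x=2 → posterior Gamma(4, 15/4)
obs 2: x=0 → posterior Gamma(4, 19/4)
obs 3: x=6 → posterior Gamma(10, 23/4)

583285277888177920/4052555153018976267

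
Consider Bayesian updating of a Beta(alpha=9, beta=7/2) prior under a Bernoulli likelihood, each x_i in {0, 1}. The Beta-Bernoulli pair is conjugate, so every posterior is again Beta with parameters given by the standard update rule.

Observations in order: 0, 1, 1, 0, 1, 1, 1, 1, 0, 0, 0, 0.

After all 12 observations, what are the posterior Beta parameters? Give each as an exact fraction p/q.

alpha=15, beta=19/2

obs 1: x=0 → posterior Beta(9, 9/2)
obs 2: x=1 → posterior Beta(10, 9/2)
obs 3: x=1 → posterior Beta(11, 9/2)
obs 4: x=0 → posterior Beta(11, 11/2)
obs 5: x=1 → posterior Beta(12, 11/2)
obs 6: x=1 → posterior Beta(13, 11/2)
obs 7: x=1 → posterior Beta(14, 11/2)
obs 8: x=1 → posterior Beta(15, 11/2)
obs 9: x=0 → posterior Beta(15, 13/2)
obs 10: x=0 → posterior Beta(15, 15/2)
obs 11: x=0 → posterior Beta(15, 17/2)
obs 12: x=0 → posterior Beta(15, 19/2)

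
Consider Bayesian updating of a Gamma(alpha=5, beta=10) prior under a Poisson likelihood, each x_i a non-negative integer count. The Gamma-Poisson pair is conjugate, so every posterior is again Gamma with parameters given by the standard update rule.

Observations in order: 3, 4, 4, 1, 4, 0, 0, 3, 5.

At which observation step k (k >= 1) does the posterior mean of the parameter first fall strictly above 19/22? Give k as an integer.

k = 2

obs 1: x=3 → posterior Gamma(8, 11)
obs 2: x=4 → posterior Gamma(12, 12)
obs 3: x=4 → posterior Gamma(16, 13)
obs 4: x=1 → posterior Gamma(17, 14)
obs 5: x=4 → posterior Gamma(21, 15)
obs 6: x=0 → posterior Gamma(21, 16)
obs 7: x=0 → posterior Gamma(21, 17)
obs 8: x=3 → posterior Gamma(24, 18)
obs 9: x=5 → posterior Gamma(29, 19)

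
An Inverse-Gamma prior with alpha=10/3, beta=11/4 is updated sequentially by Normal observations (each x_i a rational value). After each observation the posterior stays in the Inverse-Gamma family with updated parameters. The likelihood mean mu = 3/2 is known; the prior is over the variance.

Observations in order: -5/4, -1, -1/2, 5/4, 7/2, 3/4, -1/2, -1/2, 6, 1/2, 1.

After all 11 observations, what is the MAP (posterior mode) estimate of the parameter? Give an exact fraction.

2757/944

obs 1: x=-5/4 → posterior Inverse-Gamma(23/6, 209/32)
obs 2: x=-1 → posterior Inverse-Gamma(13/3, 309/32)
obs 3: x=-1/2 → posterior Inverse-Gamma(29/6, 373/32)
obs 4: x=5/4 → posterior Inverse-Gamma(16/3, 187/16)
obs 5: x=7/2 → posterior Inverse-Gamma(35/6, 219/16)
obs 6: x=3/4 → posterior Inverse-Gamma(19/3, 447/32)
obs 7: x=-1/2 → posterior Inverse-Gamma(41/6, 511/32)
obs 8: x=-1/2 → posterior Inverse-Gamma(22/3, 575/32)
obs 9: x=6 → posterior Inverse-Gamma(47/6, 899/32)
obs 10: x=1/2 → posterior Inverse-Gamma(25/3, 915/32)
obs 11: x=1 → posterior Inverse-Gamma(53/6, 919/32)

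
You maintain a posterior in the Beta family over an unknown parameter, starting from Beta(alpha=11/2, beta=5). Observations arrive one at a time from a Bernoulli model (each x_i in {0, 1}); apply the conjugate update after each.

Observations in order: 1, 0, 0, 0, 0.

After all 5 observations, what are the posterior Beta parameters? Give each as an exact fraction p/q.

alpha=13/2, beta=9

obs 1: x=1 → posterior Beta(13/2, 5)
obs 2: x=0 → posterior Beta(13/2, 6)
obs 3: x=0 → posterior Beta(13/2, 7)
obs 4: x=0 → posterior Beta(13/2, 8)
obs 5: x=0 → posterior Beta(13/2, 9)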